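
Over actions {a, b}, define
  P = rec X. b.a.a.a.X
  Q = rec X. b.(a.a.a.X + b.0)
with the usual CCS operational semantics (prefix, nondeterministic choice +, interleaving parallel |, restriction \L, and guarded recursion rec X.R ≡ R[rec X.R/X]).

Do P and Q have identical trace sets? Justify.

LTS(P): 4 reachable states
  u0 = rec X. b.a.a.a.X → —b→ u1
  u1 = a.a.a.(rec X. b.a.a.a.X) → —a→ u2
  u2 = a.a.(rec X. b.a.a.a.X) → —a→ u3
  u3 = a.(rec X. b.a.a.a.X) → —a→ u0
LTS(Q): 5 reachable states
  v0 = rec X. b.(a.a.a.X + b.0) → —b→ v1
  v1 = a.a.a.(rec X. b.(a.a.a.X + b.0)) + b.0 → —a→ v2, —b→ v3
  v2 = a.a.(rec X. b.(a.a.a.X + b.0)) → —a→ v4
  v3 = 0 → stopped
  v4 = a.(rec X. b.(a.a.a.X + b.0)) → —a→ v0
Run σ = ⟨bb⟩ on Q: start {v0}
  step 1 (b): {v1}
  step 2 (b): {v3}
  — Q admits the full trace.
Run σ = ⟨bb⟩ on P: start {u0}
  step 1 (b): {u1}
  step 2 (b): no successor for P

NO — witness ⟨bb⟩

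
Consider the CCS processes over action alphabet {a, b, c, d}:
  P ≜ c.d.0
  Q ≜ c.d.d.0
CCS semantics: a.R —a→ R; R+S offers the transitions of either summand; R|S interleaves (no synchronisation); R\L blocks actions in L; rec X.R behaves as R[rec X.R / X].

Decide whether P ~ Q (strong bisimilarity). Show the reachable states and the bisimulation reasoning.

NO

LTS(P): 3 reachable states
  p0 = c.d.0 has moves --c--▸ p1
  p1 = d.0 has moves --d--▸ p2
  p2 = 0 has moves stopped
LTS(Q): 4 reachable states
  q0 = c.d.d.0 has moves --c--▸ q1
  q1 = d.d.0 has moves --d--▸ q2
  q2 = d.0 has moves --d--▸ q3
  q3 = 0 has moves stopped
Bisimilarity quotient blocks:
  B0 = {p0}
  B1 = {p1, q2}
  B2 = {p2, q3}
  B3 = {q0}
  B4 = {q1}
p0 ∈ B0, q0 ∈ B3 → different blocks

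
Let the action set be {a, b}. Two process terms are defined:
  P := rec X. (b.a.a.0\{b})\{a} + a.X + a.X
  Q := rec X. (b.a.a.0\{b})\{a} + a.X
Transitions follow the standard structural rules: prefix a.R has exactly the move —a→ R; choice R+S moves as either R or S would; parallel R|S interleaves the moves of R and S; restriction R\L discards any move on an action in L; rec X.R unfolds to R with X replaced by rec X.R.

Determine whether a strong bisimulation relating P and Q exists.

Reachable graph of P (2 states):
  p0 = rec X. (b.a.a.0\{b})\{a} + a.X + a.X ⊢ --a--▸ p0, --b--▸ p1
  p1 = (a.a.0\{b})\{a} ⊢ deadlocked
Reachable graph of Q (2 states):
  q0 = rec X. (b.a.a.0\{b})\{a} + a.X ⊢ --a--▸ q0, --b--▸ q1
  q1 = (a.a.0\{b})\{a} ⊢ deadlocked
Partition-refinement fixed point:
  B0 = {p0, q0}
  B1 = {p1, q1}
p0 ∈ B0, q0 ∈ B0 → same block

P ~ Q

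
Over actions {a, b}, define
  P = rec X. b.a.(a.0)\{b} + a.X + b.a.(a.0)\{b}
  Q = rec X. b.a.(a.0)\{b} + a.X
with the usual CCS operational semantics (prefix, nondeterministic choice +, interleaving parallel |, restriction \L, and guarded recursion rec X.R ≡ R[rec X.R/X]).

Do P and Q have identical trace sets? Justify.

P's transition system — 4 states:
  m0 = rec X. b.a.(a.0)\{b} + a.X + b.a.(a.0)\{b} has moves —a→ m0, —b→ m1
  m1 = a.(a.0)\{b} has moves —a→ m2
  m2 = (a.0)\{b} has moves —a→ m3
  m3 = 0\{b} has moves stopped
Q's transition system — 4 states:
  n0 = rec X. b.a.(a.0)\{b} + a.X has moves —a→ n0, —b→ n1
  n1 = a.(a.0)\{b} has moves —a→ n2
  n2 = (a.0)\{b} has moves —a→ n3
  n3 = 0\{b} has moves stopped
Bisimilarity quotient blocks:
  B0 = {m0, n0}
  B1 = {m1, n1}
  B2 = {m2, n2}
  B3 = {m3, n3}
m0 ∈ B0, n0 ∈ B0 → same block
Bisimilar ⇒ trace-equivalent.

trace-equivalent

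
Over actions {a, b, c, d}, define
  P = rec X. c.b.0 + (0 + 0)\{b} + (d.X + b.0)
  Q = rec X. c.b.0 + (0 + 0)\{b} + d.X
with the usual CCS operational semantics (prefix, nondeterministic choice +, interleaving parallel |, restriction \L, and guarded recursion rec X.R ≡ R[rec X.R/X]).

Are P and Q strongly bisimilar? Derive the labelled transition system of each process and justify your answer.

NO

Reachable graph of P (3 states):
  u0 = rec X. c.b.0 + (0 + 0)\{b} + (d.X + b.0) | -b-> u1, -c-> u2, -d-> u0
  u1 = 0 | stopped
  u2 = b.0 | -b-> u1
Reachable graph of Q (3 states):
  v0 = rec X. c.b.0 + (0 + 0)\{b} + d.X | -c-> v1, -d-> v0
  v1 = b.0 | -b-> v2
  v2 = 0 | stopped
Bisimilarity quotient blocks:
  B0 = {u0}
  B1 = {u1, v2}
  B2 = {u2, v1}
  B3 = {v0}
u0 ∈ B0, v0 ∈ B3 → different blocks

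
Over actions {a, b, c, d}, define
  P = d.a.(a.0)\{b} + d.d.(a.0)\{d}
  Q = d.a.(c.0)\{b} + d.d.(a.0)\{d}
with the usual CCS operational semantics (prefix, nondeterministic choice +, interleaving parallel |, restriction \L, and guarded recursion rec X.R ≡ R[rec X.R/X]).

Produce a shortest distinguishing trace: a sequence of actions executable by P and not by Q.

daa

Reachable graph of P (7 states):
  s0 = d.a.(a.0)\{b} + d.d.(a.0)\{d} ⊢ —d→ s1, —d→ s2
  s1 = a.(a.0)\{b} ⊢ —a→ s3
  s2 = d.(a.0)\{d} ⊢ —d→ s4
  s3 = (a.0)\{b} ⊢ —a→ s5
  s4 = (a.0)\{d} ⊢ —a→ s6
  s5 = 0\{b} ⊢ ·
  s6 = 0\{d} ⊢ ·
Reachable graph of Q (7 states):
  t0 = d.a.(c.0)\{b} + d.d.(a.0)\{d} ⊢ —d→ t1, —d→ t2
  t1 = a.(c.0)\{b} ⊢ —a→ t3
  t2 = d.(a.0)\{d} ⊢ —d→ t4
  t3 = (c.0)\{b} ⊢ —c→ t5
  t4 = (a.0)\{d} ⊢ —a→ t6
  t5 = 0\{b} ⊢ ·
  t6 = 0\{d} ⊢ ·
Run σ = ⟨daa⟩ on P: start {s0}
  after d @ step 1: {s1, s2}
  after a @ step 2: {s3}
  after a @ step 3: {s5}
  P completes σ.
Run σ = ⟨daa⟩ on Q: start {t0}
  after d @ step 1: {t1, t2}
  after a @ step 2: {t3}
  after a @ step 3: no successor for Q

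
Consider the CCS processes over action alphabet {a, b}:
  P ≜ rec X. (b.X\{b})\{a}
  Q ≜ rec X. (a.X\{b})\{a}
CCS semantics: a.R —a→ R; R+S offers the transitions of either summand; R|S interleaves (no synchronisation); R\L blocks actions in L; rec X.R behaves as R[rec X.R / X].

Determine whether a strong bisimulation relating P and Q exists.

P ≁ Q

LTS(P): 2 reachable states
  m0 = rec X. (b.X\{b})\{a} ⊢ =b=> m1
  m1 = (rec X. (b.X\{b})\{a})\{b}\{a} ⊢ ∅
LTS(Q): 1 reachable states
  n0 = rec X. (a.X\{b})\{a} ⊢ ∅
Partition-refinement fixed point:
  B0 = {m0}
  B1 = {m1, n0}
m0 ∈ B0, n0 ∈ B1 → different blocks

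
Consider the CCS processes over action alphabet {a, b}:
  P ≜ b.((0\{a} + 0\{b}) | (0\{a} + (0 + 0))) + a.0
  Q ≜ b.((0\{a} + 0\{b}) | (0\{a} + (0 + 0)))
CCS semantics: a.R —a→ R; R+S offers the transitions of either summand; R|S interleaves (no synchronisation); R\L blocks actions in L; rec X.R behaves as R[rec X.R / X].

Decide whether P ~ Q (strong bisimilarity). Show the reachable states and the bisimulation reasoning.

LTS(P): 3 reachable states
  s0 = b.((0\{a} + 0\{b}) | (0\{a} + (0 + 0))) + a.0 has moves --a--▸ s1, --b--▸ s2
  s1 = 0 has moves ·
  s2 = (0\{a} + 0\{b}) | (0\{a} + (0 + 0)) has moves ·
LTS(Q): 2 reachable states
  t0 = b.((0\{a} + 0\{b}) | (0\{a} + (0 + 0))) has moves --b--▸ t1
  t1 = (0\{a} + 0\{b}) | (0\{a} + (0 + 0)) has moves ·
Bisimilarity quotient blocks:
  B0 = {s0}
  B1 = {s1, s2, t1}
  B2 = {t0}
s0 ∈ B0, t0 ∈ B2 → different blocks

not bisimilar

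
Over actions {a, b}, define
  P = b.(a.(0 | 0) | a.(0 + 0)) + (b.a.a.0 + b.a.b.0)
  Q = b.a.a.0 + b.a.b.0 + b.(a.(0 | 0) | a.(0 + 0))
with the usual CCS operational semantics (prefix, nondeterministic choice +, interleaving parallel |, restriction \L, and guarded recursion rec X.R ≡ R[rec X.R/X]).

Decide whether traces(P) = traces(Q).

LTS(P): 10 reachable states
  s0 = b.(a.(0 | 0) | a.(0 + 0)) + (b.a.a.0 + b.a.b.0) :: ··b··> s1, ··b··> s2, ··b··> s3
  s1 = a.(0 | 0) | a.(0 + 0) :: ··a··> s4, ··a··> s5
  s2 = a.a.0 :: ··a··> s6
  s3 = a.b.0 :: ··a··> s7
  s4 = 0 | 0 | a.(0 + 0) :: ··a··> s8
  s5 = a.(0 | 0) | (0 + 0) :: ··a··> s8
  s6 = a.0 :: ··a··> s9
  s7 = b.0 :: ··b··> s9
  s8 = 0 | 0 | (0 + 0) :: ·
  s9 = 0 :: ·
LTS(Q): 10 reachable states
  t0 = b.a.a.0 + b.a.b.0 + b.(a.(0 | 0) | a.(0 + 0)) :: ··b··> t1, ··b··> t2, ··b··> t3
  t1 = a.(0 | 0) | a.(0 + 0) :: ··a··> t4, ··a··> t5
  t2 = a.a.0 :: ··a··> t6
  t3 = a.b.0 :: ··a··> t7
  t4 = 0 | 0 | a.(0 + 0) :: ··a··> t8
  t5 = a.(0 | 0) | (0 + 0) :: ··a··> t8
  t6 = a.0 :: ··a··> t9
  t7 = b.0 :: ··b··> t9
  t8 = 0 | 0 | (0 + 0) :: ·
  t9 = 0 :: ·
Partition-refinement fixed point:
  B0 = {s0, t0}
  B1 = {s1, s2, t1, t2}
  B2 = {s4, s5, s6, t4, t5, t6}
  B3 = {s8, s9, t8, t9}
  B4 = {s3, t3}
  B5 = {s7, t7}
s0 ∈ B0, t0 ∈ B0 → same block
Bisimilar ⇒ trace-equivalent.

YES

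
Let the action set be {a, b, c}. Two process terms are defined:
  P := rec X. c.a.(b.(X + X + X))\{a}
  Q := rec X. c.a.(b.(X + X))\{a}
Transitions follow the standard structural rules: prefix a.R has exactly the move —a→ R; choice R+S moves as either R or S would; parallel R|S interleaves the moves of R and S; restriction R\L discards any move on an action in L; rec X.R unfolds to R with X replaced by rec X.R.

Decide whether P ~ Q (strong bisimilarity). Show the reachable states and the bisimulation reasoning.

P ~ Q

Reachable graph of P (5 states):
  s0 = rec X. c.a.(b.(X + X + X))\{a} has moves -c-> s1
  s1 = a.(b.((rec X. c.a.(b.(X + X + X))\{a}) + (rec X. c.a.(b.(X + X + X))\{a}) + (rec X. c.a.(b.(X + X + X))\{a})))\{a} has moves -a-> s2
  s2 = (b.((rec X. c.a.(b.(X + X + X))\{a}) + (rec X. c.a.(b.(X + X + X))\{a}) + (rec X. c.a.(b.(X + X + X))\{a})))\{a} has moves -b-> s3
  s3 = ((rec X. c.a.(b.(X + X + X))\{a}) + (rec X. c.a.(b.(X + X + X))\{a}) + (rec X. c.a.(b.(X + X + X))\{a}))\{a} has moves -c-> s4
  s4 = (a.(b.((rec X. c.a.(b.(X + X + X))\{a}) + (rec X. c.a.(b.(X + X + X))\{a}) + (rec X. c.a.(b.(X + X + X))\{a})))\{a})\{a} has moves deadlocked
Reachable graph of Q (5 states):
  t0 = rec X. c.a.(b.(X + X))\{a} has moves -c-> t1
  t1 = a.(b.((rec X. c.a.(b.(X + X))\{a}) + (rec X. c.a.(b.(X + X))\{a})))\{a} has moves -a-> t2
  t2 = (b.((rec X. c.a.(b.(X + X))\{a}) + (rec X. c.a.(b.(X + X))\{a})))\{a} has moves -b-> t3
  t3 = ((rec X. c.a.(b.(X + X))\{a}) + (rec X. c.a.(b.(X + X))\{a}))\{a} has moves -c-> t4
  t4 = (a.(b.((rec X. c.a.(b.(X + X))\{a}) + (rec X. c.a.(b.(X + X))\{a})))\{a})\{a} has moves deadlocked
Bisimilarity quotient blocks:
  B0 = {s0, t0}
  B1 = {s1, t1}
  B2 = {s2, t2}
  B3 = {s3, t3}
  B4 = {s4, t4}
s0 ∈ B0, t0 ∈ B0 → same block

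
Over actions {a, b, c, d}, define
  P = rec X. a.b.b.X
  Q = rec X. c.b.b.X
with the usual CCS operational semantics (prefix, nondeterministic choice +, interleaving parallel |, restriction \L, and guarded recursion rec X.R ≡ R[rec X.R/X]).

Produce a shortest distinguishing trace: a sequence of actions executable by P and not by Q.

a

P's transition system — 3 states:
  u0 = rec X. a.b.b.X | -a-> u1
  u1 = b.b.(rec X. a.b.b.X) | -b-> u2
  u2 = b.(rec X. a.b.b.X) | -b-> u0
Q's transition system — 3 states:
  v0 = rec X. c.b.b.X | -c-> v1
  v1 = b.b.(rec X. c.b.b.X) | -b-> v2
  v2 = b.(rec X. c.b.b.X) | -b-> v0
Trace ⟨a⟩ through P, begin at {u0}:
  [1] a ⇒ {u1}
  — P admits the full trace.
Trace ⟨a⟩ through Q, begin at {v0}:
  [1] a ⇒ ∅  — Q cannot continue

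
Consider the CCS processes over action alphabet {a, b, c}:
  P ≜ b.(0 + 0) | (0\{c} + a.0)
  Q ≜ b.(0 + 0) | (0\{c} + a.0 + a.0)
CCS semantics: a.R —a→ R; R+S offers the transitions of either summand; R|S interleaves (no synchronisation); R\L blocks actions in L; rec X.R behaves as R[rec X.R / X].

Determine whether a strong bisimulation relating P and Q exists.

YES

P's transition system — 4 states:
  u0 = b.(0 + 0) | (0\{c} + a.0) has moves =a=> u1, =b=> u2
  u1 = b.(0 + 0) | 0 has moves =b=> u3
  u2 = (0 + 0) | (0\{c} + a.0) has moves =a=> u3
  u3 = (0 + 0) | 0 has moves ·
Q's transition system — 4 states:
  v0 = b.(0 + 0) | (0\{c} + a.0 + a.0) has moves =a=> v1, =b=> v2
  v1 = b.(0 + 0) | 0 has moves =b=> v3
  v2 = (0 + 0) | (0\{c} + a.0 + a.0) has moves =a=> v3
  v3 = (0 + 0) | 0 has moves ·
Coarsest stable partition (strong bisimilarity classes):
  B0 = {u0, v0}
  B1 = {u2, v2}
  B2 = {u3, v3}
  B3 = {u1, v1}
u0 ∈ B0, v0 ∈ B0 → same block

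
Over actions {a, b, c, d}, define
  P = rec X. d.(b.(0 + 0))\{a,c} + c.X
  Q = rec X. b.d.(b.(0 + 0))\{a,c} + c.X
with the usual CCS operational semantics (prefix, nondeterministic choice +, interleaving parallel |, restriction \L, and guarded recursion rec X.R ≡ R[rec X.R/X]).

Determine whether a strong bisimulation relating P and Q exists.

not bisimilar

LTS(P): 3 reachable states
  s0 = rec X. d.(b.(0 + 0))\{a,c} + c.X | —c→ s0, —d→ s1
  s1 = (b.(0 + 0))\{a,c} | —b→ s2
  s2 = (0 + 0)\{a,c} | deadlocked
LTS(Q): 4 reachable states
  t0 = rec X. b.d.(b.(0 + 0))\{a,c} + c.X | —b→ t1, —c→ t0
  t1 = d.(b.(0 + 0))\{a,c} | —d→ t2
  t2 = (b.(0 + 0))\{a,c} | —b→ t3
  t3 = (0 + 0)\{a,c} | deadlocked
Coarsest stable partition (strong bisimilarity classes):
  B0 = {s0}
  B1 = {s1, t2}
  B2 = {s2, t3}
  B3 = {t0}
  B4 = {t1}
s0 ∈ B0, t0 ∈ B3 → different blocks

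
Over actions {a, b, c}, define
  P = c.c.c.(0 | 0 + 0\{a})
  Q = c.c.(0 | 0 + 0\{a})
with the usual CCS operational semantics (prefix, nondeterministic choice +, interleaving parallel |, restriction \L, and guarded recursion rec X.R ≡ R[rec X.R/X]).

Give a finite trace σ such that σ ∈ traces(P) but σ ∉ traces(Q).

ccc

Reachable graph of P (4 states):
  s0 = c.c.c.(0 | 0 + 0\{a}) → —c→ s1
  s1 = c.c.(0 | 0 + 0\{a}) → —c→ s2
  s2 = c.(0 | 0 + 0\{a}) → —c→ s3
  s3 = 0 | 0 + 0\{a} → stopped
Reachable graph of Q (3 states):
  t0 = c.c.(0 | 0 + 0\{a}) → —c→ t1
  t1 = c.(0 | 0 + 0\{a}) → —c→ t2
  t2 = 0 | 0 + 0\{a} → stopped
Run σ = ⟨ccc⟩ on P: start {s0}
  step 1 (c): {s1}
  step 2 (c): {s2}
  step 3 (c): {s3}
  ✓ P
Run σ = ⟨ccc⟩ on Q: start {t0}
  step 1 (c): {t1}
  step 2 (c): {t2}
  step 3 (c): no successor for Q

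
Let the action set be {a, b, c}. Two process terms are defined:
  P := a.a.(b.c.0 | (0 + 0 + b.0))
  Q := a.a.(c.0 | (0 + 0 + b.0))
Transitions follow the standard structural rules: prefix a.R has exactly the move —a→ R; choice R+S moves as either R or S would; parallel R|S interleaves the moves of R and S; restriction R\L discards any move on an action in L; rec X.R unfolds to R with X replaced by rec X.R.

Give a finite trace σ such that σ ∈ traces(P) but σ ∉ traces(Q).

P's transition system — 8 states:
  p0 = a.a.(b.c.0 | (0 + 0 + b.0)) ⊢ -a-> p1
  p1 = a.(b.c.0 | (0 + 0 + b.0)) ⊢ -a-> p2
  p2 = b.c.0 | (0 + 0 + b.0) ⊢ -b-> p3, -b-> p4
  p3 = b.c.0 | 0 ⊢ -b-> p5
  p4 = c.0 | (0 + 0 + b.0) ⊢ -b-> p5, -c-> p6
  p5 = c.0 | 0 ⊢ -c-> p7
  p6 = 0 | (0 + 0 + b.0) ⊢ -b-> p7
  p7 = 0 | 0 ⊢ (no moves)
Q's transition system — 6 states:
  q0 = a.a.(c.0 | (0 + 0 + b.0)) ⊢ -a-> q1
  q1 = a.(c.0 | (0 + 0 + b.0)) ⊢ -a-> q2
  q2 = c.0 | (0 + 0 + b.0) ⊢ -b-> q3, -c-> q4
  q3 = c.0 | 0 ⊢ -c-> q5
  q4 = 0 | (0 + 0 + b.0) ⊢ -b-> q5
  q5 = 0 | 0 ⊢ (no moves)
Trace ⟨aabb⟩ through P, begin at {p0}:
  after a @ step 1: {p1}
  after a @ step 2: {p2}
  after b @ step 3: {p3, p4}
  after b @ step 4: {p5}
  — P admits the full trace.
Trace ⟨aabb⟩ through Q, begin at {q0}:
  after a @ step 1: {q1}
  after a @ step 2: {q2}
  after b @ step 3: {q3}
  after b @ step 4: ∅  — Q cannot continue

aabb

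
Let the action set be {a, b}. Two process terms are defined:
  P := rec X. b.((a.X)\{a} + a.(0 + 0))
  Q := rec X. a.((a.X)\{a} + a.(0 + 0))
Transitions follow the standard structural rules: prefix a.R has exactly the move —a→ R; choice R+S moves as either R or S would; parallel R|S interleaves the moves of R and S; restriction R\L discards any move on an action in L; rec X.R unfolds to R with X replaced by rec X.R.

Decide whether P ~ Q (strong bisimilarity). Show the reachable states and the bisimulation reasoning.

Reachable graph of P (3 states):
  p0 = rec X. b.((a.X)\{a} + a.(0 + 0)) | --b--▸ p1
  p1 = (a.(rec X. b.((a.X)\{a} + a.(0 + 0))))\{a} + a.(0 + 0) | --a--▸ p2
  p2 = 0 + 0 | deadlocked
Reachable graph of Q (3 states):
  q0 = rec X. a.((a.X)\{a} + a.(0 + 0)) | --a--▸ q1
  q1 = (a.(rec X. a.((a.X)\{a} + a.(0 + 0))))\{a} + a.(0 + 0) | --a--▸ q2
  q2 = 0 + 0 | deadlocked
Bisimilarity quotient blocks:
  B0 = {p0}
  B1 = {p1, q1}
  B2 = {p2, q2}
  B3 = {q0}
p0 ∈ B0, q0 ∈ B3 → different blocks

not bisimilar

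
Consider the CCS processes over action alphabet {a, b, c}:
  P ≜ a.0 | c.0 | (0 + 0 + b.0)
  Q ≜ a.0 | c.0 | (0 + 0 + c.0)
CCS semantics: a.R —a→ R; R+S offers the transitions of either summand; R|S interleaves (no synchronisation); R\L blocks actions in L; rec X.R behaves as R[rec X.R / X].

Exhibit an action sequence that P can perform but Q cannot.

b

Reachable graph of P (8 states):
  u0 = a.0 | c.0 | (0 + 0 + b.0) has moves —a→ u1, —b→ u2, —c→ u3
  u1 = 0 | c.0 | (0 + 0 + b.0) has moves —b→ u4, —c→ u5
  u2 = a.0 | c.0 | 0 has moves —a→ u4, —c→ u6
  u3 = a.0 | 0 | (0 + 0 + b.0) has moves —a→ u5, —b→ u6
  u4 = 0 | c.0 | 0 has moves —c→ u7
  u5 = 0 | 0 | (0 + 0 + b.0) has moves —b→ u7
  u6 = a.0 | 0 | 0 has moves —a→ u7
  u7 = 0 | 0 | 0 has moves stopped
Reachable graph of Q (8 states):
  v0 = a.0 | c.0 | (0 + 0 + c.0) has moves —a→ v1, —c→ v2, —c→ v3
  v1 = 0 | c.0 | (0 + 0 + c.0) has moves —c→ v4, —c→ v5
  v2 = a.0 | 0 | (0 + 0 + c.0) has moves —a→ v4, —c→ v6
  v3 = a.0 | c.0 | 0 has moves —a→ v5, —c→ v6
  v4 = 0 | 0 | (0 + 0 + c.0) has moves —c→ v7
  v5 = 0 | c.0 | 0 has moves —c→ v7
  v6 = a.0 | 0 | 0 has moves —a→ v7
  v7 = 0 | 0 | 0 has moves stopped
Run σ = ⟨b⟩ on P: start {u0}
  after b @ step 1: {u2}
  — P admits the full trace.
Run σ = ⟨b⟩ on Q: start {v0}
  after b @ step 1: ∅  — Q cannot continue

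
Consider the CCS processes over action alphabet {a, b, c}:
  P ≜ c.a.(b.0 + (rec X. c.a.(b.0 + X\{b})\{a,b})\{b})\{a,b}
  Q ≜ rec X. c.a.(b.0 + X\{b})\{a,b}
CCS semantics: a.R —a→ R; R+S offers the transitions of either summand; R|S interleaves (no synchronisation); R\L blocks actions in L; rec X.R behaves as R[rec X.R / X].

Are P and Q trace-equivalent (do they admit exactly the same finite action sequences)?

traces(P) = traces(Q)

LTS(P): 4 reachable states
  m0 = c.a.(b.0 + (rec X. c.a.(b.0 + X\{b})\{a,b})\{b})\{a,b} :: -c-> m1
  m1 = a.(b.0 + (rec X. c.a.(b.0 + X\{b})\{a,b})\{b})\{a,b} :: -a-> m2
  m2 = (b.0 + (rec X. c.a.(b.0 + X\{b})\{a,b})\{b})\{a,b} :: -c-> m3
  m3 = (a.(b.0 + (rec X. c.a.(b.0 + X\{b})\{a,b})\{b})\{a,b})\{b}\{a,b} :: ·
LTS(Q): 4 reachable states
  n0 = rec X. c.a.(b.0 + X\{b})\{a,b} :: -c-> n1
  n1 = a.(b.0 + (rec X. c.a.(b.0 + X\{b})\{a,b})\{b})\{a,b} :: -a-> n2
  n2 = (b.0 + (rec X. c.a.(b.0 + X\{b})\{a,b})\{b})\{a,b} :: -c-> n3
  n3 = (a.(b.0 + (rec X. c.a.(b.0 + X\{b})\{a,b})\{b})\{a,b})\{b}\{a,b} :: ·
Partition-refinement fixed point:
  B0 = {m0, n0}
  B1 = {m1, n1}
  B2 = {m2, n2}
  B3 = {m3, n3}
m0 ∈ B0, n0 ∈ B0 → same block
Bisimilar ⇒ trace-equivalent.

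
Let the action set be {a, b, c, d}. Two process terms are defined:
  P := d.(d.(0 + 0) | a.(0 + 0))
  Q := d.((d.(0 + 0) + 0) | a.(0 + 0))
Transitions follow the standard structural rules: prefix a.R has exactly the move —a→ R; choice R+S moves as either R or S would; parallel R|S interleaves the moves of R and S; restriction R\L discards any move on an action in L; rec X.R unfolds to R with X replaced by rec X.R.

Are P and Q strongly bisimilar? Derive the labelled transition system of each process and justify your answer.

LTS(P): 5 reachable states
  u0 = d.(d.(0 + 0) | a.(0 + 0)) ⊢ —d→ u1
  u1 = d.(0 + 0) | a.(0 + 0) ⊢ —a→ u2, —d→ u3
  u2 = d.(0 + 0) | (0 + 0) ⊢ —d→ u4
  u3 = (0 + 0) | a.(0 + 0) ⊢ —a→ u4
  u4 = (0 + 0) | (0 + 0) ⊢ ·
LTS(Q): 5 reachable states
  v0 = d.((d.(0 + 0) + 0) | a.(0 + 0)) ⊢ —d→ v1
  v1 = (d.(0 + 0) + 0) | a.(0 + 0) ⊢ —a→ v2, —d→ v3
  v2 = (d.(0 + 0) + 0) | (0 + 0) ⊢ —d→ v4
  v3 = (0 + 0) | a.(0 + 0) ⊢ —a→ v4
  v4 = (0 + 0) | (0 + 0) ⊢ ·
Partition-refinement fixed point:
  B0 = {u0, v0}
  B1 = {u1, v1}
  B2 = {u2, v2}
  B3 = {u4, v4}
  B4 = {u3, v3}
u0 ∈ B0, v0 ∈ B0 → same block

bisimilar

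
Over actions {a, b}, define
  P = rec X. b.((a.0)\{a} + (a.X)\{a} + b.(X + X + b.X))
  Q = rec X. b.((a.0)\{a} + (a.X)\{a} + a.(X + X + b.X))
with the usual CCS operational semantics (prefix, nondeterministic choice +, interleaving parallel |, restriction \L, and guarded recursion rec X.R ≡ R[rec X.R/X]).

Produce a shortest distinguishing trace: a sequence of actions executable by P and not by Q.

P's transition system — 3 states:
  p0 = rec X. b.((a.0)\{a} + (a.X)\{a} + b.(X + X + b.X)) → —b→ p1
  p1 = (a.0)\{a} + (a.(rec X. b.((a.0)\{a} + (a.X)\{a} + b.(X + X + b.X))))\{a} + b.((rec X. b.((a.0)\{a} + (a.X)\{a} + b.(X + X + b.X))) + (rec X. b.((a.0)\{a} + (a.X)\{a} + b.(X + X + b.X))) + b.(rec X. b.((a.0)\{a} + (a.X)\{a} + b.(X + X + b.X)))) → —b→ p2
  p2 = (rec X. b.((a.0)\{a} + (a.X)\{a} + b.(X + X + b.X))) + (rec X. b.((a.0)\{a} + (a.X)\{a} + b.(X + X + b.X))) + b.(rec X. b.((a.0)\{a} + (a.X)\{a} + b.(X + X + b.X))) → —b→ p0, —b→ p1
Q's transition system — 3 states:
  q0 = rec X. b.((a.0)\{a} + (a.X)\{a} + a.(X + X + b.X)) → —b→ q1
  q1 = (a.0)\{a} + (a.(rec X. b.((a.0)\{a} + (a.X)\{a} + a.(X + X + b.X))))\{a} + a.((rec X. b.((a.0)\{a} + (a.X)\{a} + a.(X + X + b.X))) + (rec X. b.((a.0)\{a} + (a.X)\{a} + a.(X + X + b.X))) + b.(rec X. b.((a.0)\{a} + (a.X)\{a} + a.(X + X + b.X)))) → —a→ q2
  q2 = (rec X. b.((a.0)\{a} + (a.X)\{a} + a.(X + X + b.X))) + (rec X. b.((a.0)\{a} + (a.X)\{a} + a.(X + X + b.X))) + b.(rec X. b.((a.0)\{a} + (a.X)\{a} + a.(X + X + b.X))) → —b→ q0, —b→ q1
Run σ = ⟨bb⟩ on P: start {p0}
  [1] b ⇒ {p1}
  [2] b ⇒ {p2}
  P completes σ.
Run σ = ⟨bb⟩ on Q: start {q0}
  [1] b ⇒ {q1}
  [2] b ⇒ ∅  — Q cannot continue

bb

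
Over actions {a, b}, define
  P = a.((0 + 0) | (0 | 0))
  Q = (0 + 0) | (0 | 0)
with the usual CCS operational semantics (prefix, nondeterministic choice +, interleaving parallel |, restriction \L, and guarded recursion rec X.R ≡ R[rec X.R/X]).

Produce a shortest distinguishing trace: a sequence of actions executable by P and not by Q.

LTS(P): 2 reachable states
  m0 = a.((0 + 0) | (0 | 0)) has moves -a-> m1
  m1 = (0 + 0) | (0 | 0) has moves ·
LTS(Q): 1 reachable states
  n0 = (0 + 0) | (0 | 0) has moves ·
Run σ = ⟨a⟩ on P: start {m0}
  [1] a ⇒ {m1}
  — P admits the full trace.
Run σ = ⟨a⟩ on Q: start {n0}
  [1] a ⇒ ∅ (Q stuck)

a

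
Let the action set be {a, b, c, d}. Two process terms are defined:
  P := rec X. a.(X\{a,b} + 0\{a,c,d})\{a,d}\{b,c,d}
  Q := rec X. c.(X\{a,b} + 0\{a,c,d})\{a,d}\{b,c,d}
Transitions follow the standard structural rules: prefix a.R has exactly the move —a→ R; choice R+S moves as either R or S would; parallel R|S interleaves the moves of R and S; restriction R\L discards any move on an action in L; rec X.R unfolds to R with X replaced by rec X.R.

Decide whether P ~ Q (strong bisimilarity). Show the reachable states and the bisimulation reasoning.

LTS(P): 2 reachable states
  s0 = rec X. a.(X\{a,b} + 0\{a,c,d})\{a,d}\{b,c,d} has moves =a=> s1
  s1 = ((rec X. a.(X\{a,b} + 0\{a,c,d})\{a,d}\{b,c,d})\{a,b} + 0\{a,c,d})\{a,d}\{b,c,d} has moves (no moves)
LTS(Q): 2 reachable states
  t0 = rec X. c.(X\{a,b} + 0\{a,c,d})\{a,d}\{b,c,d} has moves =c=> t1
  t1 = ((rec X. c.(X\{a,b} + 0\{a,c,d})\{a,d}\{b,c,d})\{a,b} + 0\{a,c,d})\{a,d}\{b,c,d} has moves (no moves)
Bisimilarity quotient blocks:
  B0 = {s0}
  B1 = {s1, t1}
  B2 = {t0}
s0 ∈ B0, t0 ∈ B2 → different blocks

NO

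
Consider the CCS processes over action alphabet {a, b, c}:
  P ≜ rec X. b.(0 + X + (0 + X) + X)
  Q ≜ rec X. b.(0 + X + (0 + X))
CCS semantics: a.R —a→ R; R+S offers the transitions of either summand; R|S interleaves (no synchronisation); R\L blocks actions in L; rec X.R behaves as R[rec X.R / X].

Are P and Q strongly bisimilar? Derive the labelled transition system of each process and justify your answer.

P's transition system — 2 states:
  p0 = rec X. b.(0 + X + (0 + X) + X) :: —b→ p1
  p1 = 0 + (rec X. b.(0 + X + (0 + X) + X)) + (0 + (rec X. b.(0 + X + (0 + X) + X))) + (rec X. b.(0 + X + (0 + X) + X)) :: —b→ p1
Q's transition system — 2 states:
  q0 = rec X. b.(0 + X + (0 + X)) :: —b→ q1
  q1 = 0 + (rec X. b.(0 + X + (0 + X))) + (0 + (rec X. b.(0 + X + (0 + X)))) :: —b→ q1
Partition-refinement fixed point:
  B0 = {p0, p1, q0, q1}
p0 ∈ B0, q0 ∈ B0 → same block

P ~ Q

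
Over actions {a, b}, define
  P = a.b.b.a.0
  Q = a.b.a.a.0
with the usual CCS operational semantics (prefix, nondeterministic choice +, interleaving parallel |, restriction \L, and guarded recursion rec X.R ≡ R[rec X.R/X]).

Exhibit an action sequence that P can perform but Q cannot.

Reachable graph of P (5 states):
  p0 = a.b.b.a.0 ⊢ =a=> p1
  p1 = b.b.a.0 ⊢ =b=> p2
  p2 = b.a.0 ⊢ =b=> p3
  p3 = a.0 ⊢ =a=> p4
  p4 = 0 ⊢ (no moves)
Reachable graph of Q (5 states):
  q0 = a.b.a.a.0 ⊢ =a=> q1
  q1 = b.a.a.0 ⊢ =b=> q2
  q2 = a.a.0 ⊢ =a=> q3
  q3 = a.0 ⊢ =a=> q4
  q4 = 0 ⊢ (no moves)
Run σ = ⟨abb⟩ on P: start {p0}
  [1] a ⇒ {p1}
  [2] b ⇒ {p2}
  [3] b ⇒ {p3}
  P completes σ.
Run σ = ⟨abb⟩ on Q: start {q0}
  [1] a ⇒ {q1}
  [2] b ⇒ {q2}
  [3] b ⇒ ∅  — Q cannot continue

abb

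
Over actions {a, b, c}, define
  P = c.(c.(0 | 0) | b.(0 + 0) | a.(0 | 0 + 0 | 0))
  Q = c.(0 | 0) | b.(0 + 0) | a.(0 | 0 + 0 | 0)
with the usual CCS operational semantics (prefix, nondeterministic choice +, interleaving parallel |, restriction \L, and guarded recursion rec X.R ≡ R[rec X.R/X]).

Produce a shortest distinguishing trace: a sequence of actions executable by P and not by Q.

cc

Reachable graph of P (9 states):
  s0 = c.(c.(0 | 0) | b.(0 + 0) | a.(0 | 0 + 0 | 0)) has moves —c→ s1
  s1 = c.(0 | 0) | b.(0 + 0) | a.(0 | 0 + 0 | 0) has moves —a→ s2, —b→ s3, —c→ s4
  s2 = c.(0 | 0) | b.(0 + 0) | (0 | 0 + 0 | 0) has moves —b→ s5, —c→ s6
  s3 = c.(0 | 0) | (0 + 0) | a.(0 | 0 + 0 | 0) has moves —a→ s5, —c→ s7
  s4 = 0 | 0 | b.(0 + 0) | a.(0 | 0 + 0 | 0) has moves —a→ s6, —b→ s7
  s5 = c.(0 | 0) | (0 + 0) | (0 | 0 + 0 | 0) has moves —c→ s8
  s6 = 0 | 0 | b.(0 + 0) | (0 | 0 + 0 | 0) has moves —b→ s8
  s7 = 0 | 0 | (0 + 0) | a.(0 | 0 + 0 | 0) has moves —a→ s8
  s8 = 0 | 0 | (0 + 0) | (0 | 0 + 0 | 0) has moves ∅
Reachable graph of Q (8 states):
  t0 = c.(0 | 0) | b.(0 + 0) | a.(0 | 0 + 0 | 0) has moves —a→ t1, —b→ t2, —c→ t3
  t1 = c.(0 | 0) | b.(0 + 0) | (0 | 0 + 0 | 0) has moves —b→ t4, —c→ t5
  t2 = c.(0 | 0) | (0 + 0) | a.(0 | 0 + 0 | 0) has moves —a→ t4, —c→ t6
  t3 = 0 | 0 | b.(0 + 0) | a.(0 | 0 + 0 | 0) has moves —a→ t5, —b→ t6
  t4 = c.(0 | 0) | (0 + 0) | (0 | 0 + 0 | 0) has moves —c→ t7
  t5 = 0 | 0 | b.(0 + 0) | (0 | 0 + 0 | 0) has moves —b→ t7
  t6 = 0 | 0 | (0 + 0) | a.(0 | 0 + 0 | 0) has moves —a→ t7
  t7 = 0 | 0 | (0 + 0) | (0 | 0 + 0 | 0) has moves ∅
Trace ⟨cc⟩ through P, begin at {s0}:
  after c @ step 1: {s1}
  after c @ step 2: {s4}
  P completes σ.
Trace ⟨cc⟩ through Q, begin at {t0}:
  after c @ step 1: {t3}
  after c @ step 2: ∅ (Q stuck)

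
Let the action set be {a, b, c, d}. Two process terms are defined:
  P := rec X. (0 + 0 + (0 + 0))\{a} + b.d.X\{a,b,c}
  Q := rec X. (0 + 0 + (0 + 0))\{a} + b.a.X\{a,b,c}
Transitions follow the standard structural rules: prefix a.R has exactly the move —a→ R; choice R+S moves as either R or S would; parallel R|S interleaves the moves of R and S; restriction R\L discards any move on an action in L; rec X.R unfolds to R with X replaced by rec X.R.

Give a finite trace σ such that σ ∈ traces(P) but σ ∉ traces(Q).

bd

Reachable graph of P (3 states):
  m0 = rec X. (0 + 0 + (0 + 0))\{a} + b.d.X\{a,b,c} | —b→ m1
  m1 = d.(rec X. (0 + 0 + (0 + 0))\{a} + b.d.X\{a,b,c})\{a,b,c} | —d→ m2
  m2 = (rec X. (0 + 0 + (0 + 0))\{a} + b.d.X\{a,b,c})\{a,b,c} | stopped
Reachable graph of Q (3 states):
  n0 = rec X. (0 + 0 + (0 + 0))\{a} + b.a.X\{a,b,c} | —b→ n1
  n1 = a.(rec X. (0 + 0 + (0 + 0))\{a} + b.a.X\{a,b,c})\{a,b,c} | —a→ n2
  n2 = (rec X. (0 + 0 + (0 + 0))\{a} + b.a.X\{a,b,c})\{a,b,c} | stopped
Trace ⟨bd⟩ through P, begin at {m0}:
  after b @ step 1: {m1}
  after d @ step 2: {m2}
  P completes σ.
Trace ⟨bd⟩ through Q, begin at {n0}:
  after b @ step 1: {n1}
  after d @ step 2: ∅ (Q stuck)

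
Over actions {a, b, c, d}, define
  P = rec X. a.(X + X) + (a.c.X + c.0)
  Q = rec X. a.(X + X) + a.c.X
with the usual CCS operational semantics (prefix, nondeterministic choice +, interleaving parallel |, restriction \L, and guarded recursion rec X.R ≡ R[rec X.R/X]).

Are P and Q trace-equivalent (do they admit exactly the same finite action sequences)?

traces(P) ≠ traces(Q) — witness ⟨c⟩

Reachable graph of P (4 states):
  s0 = rec X. a.(X + X) + (a.c.X + c.0) has moves =a=> s1, =a=> s2, =c=> s3
  s1 = (rec X. a.(X + X) + (a.c.X + c.0)) + (rec X. a.(X + X) + (a.c.X + c.0)) has moves =a=> s1, =a=> s2, =c=> s3
  s2 = c.(rec X. a.(X + X) + (a.c.X + c.0)) has moves =c=> s0
  s3 = 0 has moves deadlocked
Reachable graph of Q (3 states):
  t0 = rec X. a.(X + X) + a.c.X has moves =a=> t1, =a=> t2
  t1 = (rec X. a.(X + X) + a.c.X) + (rec X. a.(X + X) + a.c.X) has moves =a=> t1, =a=> t2
  t2 = c.(rec X. a.(X + X) + a.c.X) has moves =c=> t0
Executing c from P (initial set {s0}):
  step 1 (c): {s3}
  — P admits the full trace.
Executing c from Q (initial set {t0}):
  step 1 (c): ∅  — Q cannot continue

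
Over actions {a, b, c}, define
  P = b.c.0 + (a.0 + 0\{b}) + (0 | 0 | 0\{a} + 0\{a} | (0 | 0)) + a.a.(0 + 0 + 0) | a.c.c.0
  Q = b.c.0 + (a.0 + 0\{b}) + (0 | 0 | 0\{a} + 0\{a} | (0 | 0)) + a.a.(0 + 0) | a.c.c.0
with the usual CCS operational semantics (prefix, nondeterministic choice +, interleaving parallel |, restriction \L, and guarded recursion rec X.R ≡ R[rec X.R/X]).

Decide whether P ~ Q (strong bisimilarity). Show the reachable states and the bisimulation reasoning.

P's transition system — 14 states:
  u0 = b.c.0 + (a.0 + 0\{b}) + (0 | 0 | 0\{a} + 0\{a} | (0 | 0)) + a.a.(0 + 0 + 0) | a.c.c.0 → --a--▸ u1, --a--▸ u2, --a--▸ u3, --b--▸ u4
  u1 = 0 → ·
  u2 = a.(0 + 0 + 0) | a.c.c.0 → --a--▸ u5, --a--▸ u6
  u3 = a.a.(0 + 0 + 0) | c.c.0 → --a--▸ u6, --c--▸ u7
  u4 = c.0 → --c--▸ u1
  u5 = (0 + 0 + 0) | a.c.c.0 → --a--▸ u8
  u6 = a.(0 + 0 + 0) | c.c.0 → --a--▸ u8, --c--▸ u9
  u7 = a.a.(0 + 0 + 0) | c.0 → --a--▸ u9, --c--▸ u10
  u8 = (0 + 0 + 0) | c.c.0 → --c--▸ u11
  u9 = a.(0 + 0 + 0) | c.0 → --a--▸ u11, --c--▸ u12
  u10 = a.a.(0 + 0 + 0) | 0 → --a--▸ u12
  u11 = (0 + 0 + 0) | c.0 → --c--▸ u13
  u12 = a.(0 + 0 + 0) | 0 → --a--▸ u13
  u13 = (0 + 0 + 0) | 0 → ·
Q's transition system — 14 states:
  v0 = b.c.0 + (a.0 + 0\{b}) + (0 | 0 | 0\{a} + 0\{a} | (0 | 0)) + a.a.(0 + 0) | a.c.c.0 → --a--▸ v1, --a--▸ v2, --a--▸ v3, --b--▸ v4
  v1 = 0 → ·
  v2 = a.(0 + 0) | a.c.c.0 → --a--▸ v5, --a--▸ v6
  v3 = a.a.(0 + 0) | c.c.0 → --a--▸ v6, --c--▸ v7
  v4 = c.0 → --c--▸ v1
  v5 = (0 + 0) | a.c.c.0 → --a--▸ v8
  v6 = a.(0 + 0) | c.c.0 → --a--▸ v8, --c--▸ v9
  v7 = a.a.(0 + 0) | c.0 → --a--▸ v9, --c--▸ v10
  v8 = (0 + 0) | c.c.0 → --c--▸ v11
  v9 = a.(0 + 0) | c.0 → --a--▸ v11, --c--▸ v12
  v10 = a.a.(0 + 0) | 0 → --a--▸ v12
  v11 = (0 + 0) | c.0 → --c--▸ v13
  v12 = a.(0 + 0) | 0 → --a--▸ v13
  v13 = (0 + 0) | 0 → ·
Coarsest stable partition (strong bisimilarity classes):
  B0 = {u0, v0}
  B1 = {u1, u13, v1, v13}
  B2 = {u11, u4, v11, v4}
  B3 = {u3, v3}
  B4 = {u7, v7}
  B5 = {u9, v9}
  B6 = {u12, v12}
  B7 = {u10, v10}
  B8 = {u6, v6}
  B9 = {u8, v8}
  B10 = {u2, v2}
  B11 = {u5, v5}
u0 ∈ B0, v0 ∈ B0 → same block

P ~ Q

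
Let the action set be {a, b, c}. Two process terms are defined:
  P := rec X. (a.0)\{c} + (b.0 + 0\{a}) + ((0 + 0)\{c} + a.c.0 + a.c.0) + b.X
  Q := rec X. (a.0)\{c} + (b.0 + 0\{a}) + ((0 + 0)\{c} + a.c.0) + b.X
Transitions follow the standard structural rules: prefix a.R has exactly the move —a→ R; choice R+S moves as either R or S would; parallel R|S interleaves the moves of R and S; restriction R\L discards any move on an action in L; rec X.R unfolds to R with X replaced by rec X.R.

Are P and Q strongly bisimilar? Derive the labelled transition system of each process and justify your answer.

P ~ Q

P's transition system — 4 states:
  p0 = rec X. (a.0)\{c} + (b.0 + 0\{a}) + ((0 + 0)\{c} + a.c.0 + a.c.0) + b.X has moves --a--▸ p1, --a--▸ p2, --b--▸ p0, --b--▸ p3
  p1 = 0\{c} has moves stopped
  p2 = c.0 has moves --c--▸ p3
  p3 = 0 has moves stopped
Q's transition system — 4 states:
  q0 = rec X. (a.0)\{c} + (b.0 + 0\{a}) + ((0 + 0)\{c} + a.c.0) + b.X has moves --a--▸ q1, --a--▸ q2, --b--▸ q0, --b--▸ q3
  q1 = 0\{c} has moves stopped
  q2 = c.0 has moves --c--▸ q3
  q3 = 0 has moves stopped
Bisimilarity quotient blocks:
  B0 = {p0, q0}
  B1 = {p2, q2}
  B2 = {p1, p3, q1, q3}
p0 ∈ B0, q0 ∈ B0 → same block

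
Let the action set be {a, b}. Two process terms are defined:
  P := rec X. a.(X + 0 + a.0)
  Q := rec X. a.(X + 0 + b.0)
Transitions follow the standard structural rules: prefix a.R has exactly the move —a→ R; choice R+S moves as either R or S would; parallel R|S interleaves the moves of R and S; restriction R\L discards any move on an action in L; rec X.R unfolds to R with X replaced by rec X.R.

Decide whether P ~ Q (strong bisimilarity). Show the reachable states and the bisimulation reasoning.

NO

LTS(P): 3 reachable states
  u0 = rec X. a.(X + 0 + a.0) → =a=> u1
  u1 = (rec X. a.(X + 0 + a.0)) + 0 + a.0 → =a=> u1, =a=> u2
  u2 = 0 → ·
LTS(Q): 3 reachable states
  v0 = rec X. a.(X + 0 + b.0) → =a=> v1
  v1 = (rec X. a.(X + 0 + b.0)) + 0 + b.0 → =a=> v1, =b=> v2
  v2 = 0 → ·
Partition-refinement fixed point:
  B0 = {u0}
  B1 = {u1}
  B2 = {u2, v2}
  B3 = {v0}
  B4 = {v1}
u0 ∈ B0, v0 ∈ B3 → different blocks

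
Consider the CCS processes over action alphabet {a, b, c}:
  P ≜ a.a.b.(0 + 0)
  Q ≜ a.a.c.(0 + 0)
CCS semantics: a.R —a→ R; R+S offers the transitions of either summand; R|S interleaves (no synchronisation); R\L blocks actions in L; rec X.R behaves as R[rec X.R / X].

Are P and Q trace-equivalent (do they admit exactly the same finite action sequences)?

trace-distinct — witness ⟨aab⟩

LTS(P): 4 reachable states
  s0 = a.a.b.(0 + 0) → -a-> s1
  s1 = a.b.(0 + 0) → -a-> s2
  s2 = b.(0 + 0) → -b-> s3
  s3 = 0 + 0 → deadlocked
LTS(Q): 4 reachable states
  t0 = a.a.c.(0 + 0) → -a-> t1
  t1 = a.c.(0 + 0) → -a-> t2
  t2 = c.(0 + 0) → -c-> t3
  t3 = 0 + 0 → deadlocked
Executing aab from P (initial set {s0}):
  after a @ step 1: {s1}
  after a @ step 2: {s2}
  after b @ step 3: {s3}
  ✓ P
Executing aab from Q (initial set {t0}):
  after a @ step 1: {t1}
  after a @ step 2: {t2}
  after b @ step 3: ∅  — Q cannot continue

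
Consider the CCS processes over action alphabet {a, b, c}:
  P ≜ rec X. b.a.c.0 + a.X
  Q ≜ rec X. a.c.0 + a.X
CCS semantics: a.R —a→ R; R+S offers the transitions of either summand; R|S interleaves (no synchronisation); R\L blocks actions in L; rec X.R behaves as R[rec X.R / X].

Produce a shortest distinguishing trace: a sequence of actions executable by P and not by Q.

Reachable graph of P (4 states):
  m0 = rec X. b.a.c.0 + a.X | =a=> m0, =b=> m1
  m1 = a.c.0 | =a=> m2
  m2 = c.0 | =c=> m3
  m3 = 0 | ∅
Reachable graph of Q (3 states):
  n0 = rec X. a.c.0 + a.X | =a=> n0, =a=> n1
  n1 = c.0 | =c=> n2
  n2 = 0 | ∅
Executing b from P (initial set {m0}):
  [1] b ⇒ {m1}
  ✓ P
Executing b from Q (initial set {n0}):
  [1] b ⇒ ∅  — Q cannot continue

b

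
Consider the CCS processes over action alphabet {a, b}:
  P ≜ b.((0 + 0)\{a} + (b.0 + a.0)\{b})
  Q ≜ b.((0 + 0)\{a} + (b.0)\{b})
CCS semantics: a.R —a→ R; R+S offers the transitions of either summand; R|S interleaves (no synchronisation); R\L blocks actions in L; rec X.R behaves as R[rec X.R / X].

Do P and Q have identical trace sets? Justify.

P's transition system — 3 states:
  u0 = b.((0 + 0)\{a} + (b.0 + a.0)\{b}) | ··b··> u1
  u1 = (0 + 0)\{a} + (b.0 + a.0)\{b} | ··a··> u2
  u2 = 0\{b} | stopped
Q's transition system — 2 states:
  v0 = b.((0 + 0)\{a} + (b.0)\{b}) | ··b··> v1
  v1 = (0 + 0)\{a} + (b.0)\{b} | stopped
Run σ = ⟨ba⟩ on P: start {u0}
  after b @ step 1: {u1}
  after a @ step 2: {u2}
  P completes σ.
Run σ = ⟨ba⟩ on Q: start {v0}
  after b @ step 1: {v1}
  after a @ step 2: ∅  — Q cannot continue

traces(P) ≠ traces(Q) — witness ⟨ba⟩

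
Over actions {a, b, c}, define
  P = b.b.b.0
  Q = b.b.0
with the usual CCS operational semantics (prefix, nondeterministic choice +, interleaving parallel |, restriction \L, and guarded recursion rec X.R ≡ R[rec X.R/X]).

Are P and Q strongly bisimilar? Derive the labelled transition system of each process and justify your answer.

not bisimilar

Reachable graph of P (4 states):
  p0 = b.b.b.0 has moves —b→ p1
  p1 = b.b.0 has moves —b→ p2
  p2 = b.0 has moves —b→ p3
  p3 = 0 has moves ∅
Reachable graph of Q (3 states):
  q0 = b.b.0 has moves —b→ q1
  q1 = b.0 has moves —b→ q2
  q2 = 0 has moves ∅
Partition-refinement fixed point:
  B0 = {p0}
  B1 = {p1, q0}
  B2 = {p2, q1}
  B3 = {p3, q2}
p0 ∈ B0, q0 ∈ B1 → different blocks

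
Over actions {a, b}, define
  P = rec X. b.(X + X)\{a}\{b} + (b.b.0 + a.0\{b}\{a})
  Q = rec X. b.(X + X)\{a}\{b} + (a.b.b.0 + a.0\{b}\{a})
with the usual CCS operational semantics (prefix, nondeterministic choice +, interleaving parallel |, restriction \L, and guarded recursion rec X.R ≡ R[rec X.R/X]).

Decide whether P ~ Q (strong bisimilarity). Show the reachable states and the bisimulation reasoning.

NO

P's transition system — 5 states:
  s0 = rec X. b.(X + X)\{a}\{b} + (b.b.0 + a.0\{b}\{a}) | -a-> s1, -b-> s2, -b-> s3
  s1 = 0\{b}\{a} | (no moves)
  s2 = ((rec X. b.(X + X)\{a}\{b} + (b.b.0 + a.0\{b}\{a})) + (rec X. b.(X + X)\{a}\{b} + (b.b.0 + a.0\{b}\{a})))\{a}\{b} | (no moves)
  s3 = b.0 | -b-> s4
  s4 = 0 | (no moves)
Q's transition system — 6 states:
  t0 = rec X. b.(X + X)\{a}\{b} + (a.b.b.0 + a.0\{b}\{a}) | -a-> t1, -a-> t2, -b-> t3
  t1 = 0\{b}\{a} | (no moves)
  t2 = b.b.0 | -b-> t4
  t3 = ((rec X. b.(X + X)\{a}\{b} + (a.b.b.0 + a.0\{b}\{a})) + (rec X. b.(X + X)\{a}\{b} + (a.b.b.0 + a.0\{b}\{a})))\{a}\{b} | (no moves)
  t4 = b.0 | -b-> t5
  t5 = 0 | (no moves)
Partition-refinement fixed point:
  B0 = {s0}
  B1 = {s1, s2, s4, t1, t3, t5}
  B2 = {s3, t4}
  B3 = {t0}
  B4 = {t2}
s0 ∈ B0, t0 ∈ B3 → different blocks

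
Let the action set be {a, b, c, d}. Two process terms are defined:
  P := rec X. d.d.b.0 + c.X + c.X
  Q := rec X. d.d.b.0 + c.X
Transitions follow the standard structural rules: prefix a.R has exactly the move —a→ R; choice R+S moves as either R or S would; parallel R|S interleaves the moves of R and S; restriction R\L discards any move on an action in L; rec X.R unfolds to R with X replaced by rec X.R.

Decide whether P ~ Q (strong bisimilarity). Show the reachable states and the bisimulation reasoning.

P ~ Q

P's transition system — 4 states:
  u0 = rec X. d.d.b.0 + c.X + c.X ⊢ ··c··> u0, ··d··> u1
  u1 = d.b.0 ⊢ ··d··> u2
  u2 = b.0 ⊢ ··b··> u3
  u3 = 0 ⊢ ∅
Q's transition system — 4 states:
  v0 = rec X. d.d.b.0 + c.X ⊢ ··c··> v0, ··d··> v1
  v1 = d.b.0 ⊢ ··d··> v2
  v2 = b.0 ⊢ ··b··> v3
  v3 = 0 ⊢ ∅
Coarsest stable partition (strong bisimilarity classes):
  B0 = {u0, v0}
  B1 = {u1, v1}
  B2 = {u2, v2}
  B3 = {u3, v3}
u0 ∈ B0, v0 ∈ B0 → same block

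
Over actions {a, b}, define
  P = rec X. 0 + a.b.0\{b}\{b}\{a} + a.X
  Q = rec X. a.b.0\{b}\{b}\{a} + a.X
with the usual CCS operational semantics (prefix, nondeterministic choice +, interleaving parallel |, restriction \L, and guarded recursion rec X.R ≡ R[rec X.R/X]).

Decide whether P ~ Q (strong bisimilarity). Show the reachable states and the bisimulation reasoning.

YES

P's transition system — 3 states:
  m0 = rec X. 0 + a.b.0\{b}\{b}\{a} + a.X ⊢ =a=> m0, =a=> m1
  m1 = b.0\{b}\{b}\{a} ⊢ =b=> m2
  m2 = 0\{b}\{b}\{a} ⊢ (no moves)
Q's transition system — 3 states:
  n0 = rec X. a.b.0\{b}\{b}\{a} + a.X ⊢ =a=> n0, =a=> n1
  n1 = b.0\{b}\{b}\{a} ⊢ =b=> n2
  n2 = 0\{b}\{b}\{a} ⊢ (no moves)
Bisimilarity quotient blocks:
  B0 = {m0, n0}
  B1 = {m1, n1}
  B2 = {m2, n2}
m0 ∈ B0, n0 ∈ B0 → same block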